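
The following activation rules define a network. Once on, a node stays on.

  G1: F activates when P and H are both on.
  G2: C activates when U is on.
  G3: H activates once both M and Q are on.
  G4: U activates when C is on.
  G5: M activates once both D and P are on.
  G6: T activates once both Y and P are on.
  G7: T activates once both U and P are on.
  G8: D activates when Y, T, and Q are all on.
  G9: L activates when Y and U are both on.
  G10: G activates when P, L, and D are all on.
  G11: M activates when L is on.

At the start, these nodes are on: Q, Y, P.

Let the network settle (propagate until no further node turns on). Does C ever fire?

No

C would need U (G2), but U never turns on.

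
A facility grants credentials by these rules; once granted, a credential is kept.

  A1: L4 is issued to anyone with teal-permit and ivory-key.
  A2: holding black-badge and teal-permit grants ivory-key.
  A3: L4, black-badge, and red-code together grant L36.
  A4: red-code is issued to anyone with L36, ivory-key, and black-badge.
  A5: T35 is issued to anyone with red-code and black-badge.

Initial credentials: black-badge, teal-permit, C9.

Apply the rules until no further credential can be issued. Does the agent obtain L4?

Holding black-badge and teal-permit grants ivory-key (A2).
Holding teal-permit and ivory-key grants L4 (A1).

Yes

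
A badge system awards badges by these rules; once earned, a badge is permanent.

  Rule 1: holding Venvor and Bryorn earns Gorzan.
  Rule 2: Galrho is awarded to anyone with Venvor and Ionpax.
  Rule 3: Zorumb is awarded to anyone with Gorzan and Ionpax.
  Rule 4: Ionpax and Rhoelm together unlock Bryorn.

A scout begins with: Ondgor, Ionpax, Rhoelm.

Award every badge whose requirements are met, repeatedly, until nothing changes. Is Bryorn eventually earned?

With Ionpax and Rhoelm, Bryorn is earned (Rule 4).

Yes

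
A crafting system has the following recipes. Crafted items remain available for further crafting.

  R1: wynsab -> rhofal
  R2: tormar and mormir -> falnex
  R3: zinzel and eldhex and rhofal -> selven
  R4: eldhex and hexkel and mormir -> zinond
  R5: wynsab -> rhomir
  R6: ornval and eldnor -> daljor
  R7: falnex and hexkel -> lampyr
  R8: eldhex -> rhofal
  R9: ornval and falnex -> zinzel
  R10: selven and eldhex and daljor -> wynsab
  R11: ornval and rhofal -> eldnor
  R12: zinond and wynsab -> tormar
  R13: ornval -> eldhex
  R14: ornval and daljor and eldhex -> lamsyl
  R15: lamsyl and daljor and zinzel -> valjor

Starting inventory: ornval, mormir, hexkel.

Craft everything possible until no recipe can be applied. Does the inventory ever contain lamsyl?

Yes

Using R13, ornval makes eldhex.
Using R8, eldhex makes rhofal.
ornval and rhofal -> eldnor (R11).
Using R6, ornval and eldnor make daljor.
ornval and daljor and eldhex -> lamsyl (R14).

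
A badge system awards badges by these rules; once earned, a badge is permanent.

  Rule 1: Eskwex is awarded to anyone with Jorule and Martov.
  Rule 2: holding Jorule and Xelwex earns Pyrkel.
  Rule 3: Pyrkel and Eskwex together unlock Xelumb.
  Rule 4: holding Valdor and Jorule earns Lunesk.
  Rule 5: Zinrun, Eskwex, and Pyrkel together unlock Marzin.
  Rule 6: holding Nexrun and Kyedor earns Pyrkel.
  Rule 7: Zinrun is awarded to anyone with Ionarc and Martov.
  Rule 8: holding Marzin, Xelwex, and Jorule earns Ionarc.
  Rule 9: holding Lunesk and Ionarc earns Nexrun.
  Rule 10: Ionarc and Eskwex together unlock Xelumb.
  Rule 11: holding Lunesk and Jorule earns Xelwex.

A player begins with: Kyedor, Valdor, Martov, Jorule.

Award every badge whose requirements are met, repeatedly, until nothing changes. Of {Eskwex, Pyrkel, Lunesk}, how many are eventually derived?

3

With Jorule and Martov, Eskwex is earned (Rule 1).
With Valdor and Jorule, Lunesk is earned (Rule 4).
With Lunesk and Jorule, Xelwex is earned (Rule 11).
With Jorule and Xelwex, Pyrkel is earned (Rule 2).
Eskwex: reached.
Pyrkel: reached.
Lunesk: reached.
All 3 are reached.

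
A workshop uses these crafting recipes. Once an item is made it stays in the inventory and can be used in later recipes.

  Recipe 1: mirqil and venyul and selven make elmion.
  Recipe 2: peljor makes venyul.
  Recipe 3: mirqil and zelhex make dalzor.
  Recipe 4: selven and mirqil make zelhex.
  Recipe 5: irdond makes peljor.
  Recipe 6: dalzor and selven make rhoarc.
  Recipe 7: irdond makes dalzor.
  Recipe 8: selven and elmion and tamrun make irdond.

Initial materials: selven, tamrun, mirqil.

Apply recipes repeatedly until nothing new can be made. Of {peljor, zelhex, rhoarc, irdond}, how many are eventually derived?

2

selven and mirqil → zelhex (Recipe 4).
Using Recipe 3, mirqil and zelhex make dalzor.
dalzor and selven → rhoarc (Recipe 6).
peljor would need irdond (Recipe 5), but irdond is never obtained.
zelhex: reached.
rhoarc: reached.
irdond would need selven, elmion, and tamrun (Recipe 8), but elmion is never obtained.
Reached: zelhex and rhoarc — 2 of the 4.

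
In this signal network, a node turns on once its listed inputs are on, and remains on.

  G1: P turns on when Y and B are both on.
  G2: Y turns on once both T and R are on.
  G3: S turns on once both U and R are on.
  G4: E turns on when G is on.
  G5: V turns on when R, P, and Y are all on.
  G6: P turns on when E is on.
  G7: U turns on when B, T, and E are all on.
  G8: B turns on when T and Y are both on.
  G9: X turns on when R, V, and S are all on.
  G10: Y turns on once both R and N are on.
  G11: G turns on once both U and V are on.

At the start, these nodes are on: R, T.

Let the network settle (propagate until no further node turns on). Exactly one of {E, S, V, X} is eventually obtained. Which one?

G2: T and R on → Y on.
T and Y are on, so B turns on (G8).
G1: Y and B on → P on.
R, P, and Y are on, so V turns on (G5).
S would need U and R (G3), but U never turns on. X would need R, V, and S (G9), but S never turns on. E would need G (G4), but G never turns on.

V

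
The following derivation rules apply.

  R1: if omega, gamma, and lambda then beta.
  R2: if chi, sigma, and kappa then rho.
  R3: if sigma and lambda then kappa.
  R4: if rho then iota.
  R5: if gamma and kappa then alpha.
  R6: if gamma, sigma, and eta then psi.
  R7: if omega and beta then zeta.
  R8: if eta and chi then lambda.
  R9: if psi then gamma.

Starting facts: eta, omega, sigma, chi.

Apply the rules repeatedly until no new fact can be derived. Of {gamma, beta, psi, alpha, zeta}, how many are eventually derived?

gamma would need psi (R9), but psi is never established.
beta would need omega, gamma, and lambda (R1), but gamma is never established.
psi would need gamma, sigma, and eta (R6), but gamma is never established.
alpha would need gamma and kappa (R5), but gamma is never established.
zeta would need omega and beta (R7), but beta is never established.
None of the 5 are reached.

0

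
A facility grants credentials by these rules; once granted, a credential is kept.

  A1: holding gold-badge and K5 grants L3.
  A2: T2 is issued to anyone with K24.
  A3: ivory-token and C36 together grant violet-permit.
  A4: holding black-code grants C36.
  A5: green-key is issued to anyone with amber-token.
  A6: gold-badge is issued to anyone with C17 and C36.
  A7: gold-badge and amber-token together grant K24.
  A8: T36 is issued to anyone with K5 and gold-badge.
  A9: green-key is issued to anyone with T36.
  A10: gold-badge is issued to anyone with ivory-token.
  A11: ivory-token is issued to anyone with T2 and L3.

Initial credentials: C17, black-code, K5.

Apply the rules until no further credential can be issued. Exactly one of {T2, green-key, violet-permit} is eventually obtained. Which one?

Holding black-code grants C36 (A4).
Holding C17 and C36 grants gold-badge (A6).
Holding K5 and gold-badge grants T36 (A8).
Holding T36 grants green-key (A9).
violet-permit would need ivory-token and C36 (A3), but ivory-token is never granted. T2 would need K24 (A2), but K24 is never granted.

green-key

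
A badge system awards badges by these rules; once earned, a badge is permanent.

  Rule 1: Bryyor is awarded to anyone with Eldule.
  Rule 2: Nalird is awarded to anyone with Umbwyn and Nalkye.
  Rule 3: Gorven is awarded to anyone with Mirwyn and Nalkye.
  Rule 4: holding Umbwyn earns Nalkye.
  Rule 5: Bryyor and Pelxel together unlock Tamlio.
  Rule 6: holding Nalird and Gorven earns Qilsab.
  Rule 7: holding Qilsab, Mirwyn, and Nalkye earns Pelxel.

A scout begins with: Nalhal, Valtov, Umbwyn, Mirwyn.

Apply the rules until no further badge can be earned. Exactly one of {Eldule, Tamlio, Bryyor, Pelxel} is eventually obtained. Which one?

Pelxel

With Umbwyn, Nalkye is earned (Rule 4).
With Mirwyn and Nalkye, Gorven is earned (Rule 3).
With Umbwyn and Nalkye, Nalird is earned (Rule 2).
With Nalird and Gorven, Qilsab is earned (Rule 6).
With Qilsab, Mirwyn, and Nalkye, Pelxel is earned (Rule 7).
Tamlio would need Bryyor and Pelxel (Rule 5), but Bryyor is never earned. No rule produces Eldule, and it is not given. Bryyor would need Eldule (Rule 1), but Eldule is never earned.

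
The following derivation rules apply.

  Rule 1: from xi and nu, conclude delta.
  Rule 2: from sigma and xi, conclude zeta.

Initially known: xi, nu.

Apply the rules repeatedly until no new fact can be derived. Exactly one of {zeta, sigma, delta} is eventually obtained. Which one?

delta

From xi and nu, Rule 1 gives delta.
No rule produces sigma, and it is not given. zeta would need sigma and xi (Rule 2), but sigma is never established.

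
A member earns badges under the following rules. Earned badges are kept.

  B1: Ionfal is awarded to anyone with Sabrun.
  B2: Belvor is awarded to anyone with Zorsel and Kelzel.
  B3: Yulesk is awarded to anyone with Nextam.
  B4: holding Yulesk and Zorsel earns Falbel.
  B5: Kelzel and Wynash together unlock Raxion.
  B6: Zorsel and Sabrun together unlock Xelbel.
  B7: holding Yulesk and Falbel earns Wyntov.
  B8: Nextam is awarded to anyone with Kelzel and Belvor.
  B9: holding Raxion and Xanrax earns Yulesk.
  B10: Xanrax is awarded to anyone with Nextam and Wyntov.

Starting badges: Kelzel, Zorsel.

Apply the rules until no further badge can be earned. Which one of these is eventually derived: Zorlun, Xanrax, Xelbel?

With Zorsel and Kelzel, Belvor is earned (B2).
With Kelzel and Belvor, Nextam is earned (B8).
With Nextam, Yulesk is earned (B3).
With Yulesk and Zorsel, Falbel is earned (B4).
With Yulesk and Falbel, Wyntov is earned (B7).
With Nextam and Wyntov, Xanrax is earned (B10).
No rule produces Zorlun, and it is not given. Xelbel would need Zorsel and Sabrun (B6), but Sabrun is never earned.

Xanrax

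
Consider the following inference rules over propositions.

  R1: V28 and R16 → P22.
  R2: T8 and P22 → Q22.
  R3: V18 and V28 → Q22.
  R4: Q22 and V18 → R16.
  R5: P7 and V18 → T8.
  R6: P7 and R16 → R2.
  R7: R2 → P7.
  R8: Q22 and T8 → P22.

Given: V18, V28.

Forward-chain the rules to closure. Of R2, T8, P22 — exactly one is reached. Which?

P22

V18 and V28 hold, so Q22 follows (R3).
Q22 and V18 hold, so R16 follows (R4).
From V28 and R16, R1 gives P22.
R2 would need P7 and R16 (R6), but P7 is never established. T8 would need P7 and V18 (R5), but P7 is never established.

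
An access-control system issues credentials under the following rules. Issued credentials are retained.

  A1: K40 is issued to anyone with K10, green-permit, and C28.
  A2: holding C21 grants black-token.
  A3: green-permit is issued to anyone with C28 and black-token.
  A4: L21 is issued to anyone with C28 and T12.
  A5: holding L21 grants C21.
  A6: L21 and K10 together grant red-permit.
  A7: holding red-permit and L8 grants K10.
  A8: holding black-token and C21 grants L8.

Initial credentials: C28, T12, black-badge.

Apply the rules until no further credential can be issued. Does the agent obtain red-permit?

red-permit would need L21 and K10 (A6), but K10 is never granted.

No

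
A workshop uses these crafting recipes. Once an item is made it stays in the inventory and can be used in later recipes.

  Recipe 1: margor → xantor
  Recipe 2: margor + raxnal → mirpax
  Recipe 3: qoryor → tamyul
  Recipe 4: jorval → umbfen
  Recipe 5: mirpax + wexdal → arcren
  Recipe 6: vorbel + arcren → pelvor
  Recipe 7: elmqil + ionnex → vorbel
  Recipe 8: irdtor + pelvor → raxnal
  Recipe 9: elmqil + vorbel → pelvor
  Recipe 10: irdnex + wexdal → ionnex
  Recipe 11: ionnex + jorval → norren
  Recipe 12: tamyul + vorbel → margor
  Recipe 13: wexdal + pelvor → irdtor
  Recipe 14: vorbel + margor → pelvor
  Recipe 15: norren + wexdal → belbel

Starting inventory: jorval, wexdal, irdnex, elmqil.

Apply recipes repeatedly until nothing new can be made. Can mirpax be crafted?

mirpax would need margor and raxnal (Recipe 2), but margor is never obtained.

No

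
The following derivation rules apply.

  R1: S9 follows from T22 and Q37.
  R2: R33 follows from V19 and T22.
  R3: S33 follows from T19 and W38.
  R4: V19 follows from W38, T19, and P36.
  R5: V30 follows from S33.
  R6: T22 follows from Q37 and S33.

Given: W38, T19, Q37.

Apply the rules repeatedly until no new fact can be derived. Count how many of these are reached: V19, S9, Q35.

1

From T19 and W38, R3 gives S33.
Q37 and S33 hold, so T22 follows (R6).
From T22 and Q37, R1 gives S9.
V19 would need W38, T19, and P36 (R4), but P36 is never established.
S9: reached.
No rule produces Q35, and it is not given.
Reached: S9 — 1 of the 3.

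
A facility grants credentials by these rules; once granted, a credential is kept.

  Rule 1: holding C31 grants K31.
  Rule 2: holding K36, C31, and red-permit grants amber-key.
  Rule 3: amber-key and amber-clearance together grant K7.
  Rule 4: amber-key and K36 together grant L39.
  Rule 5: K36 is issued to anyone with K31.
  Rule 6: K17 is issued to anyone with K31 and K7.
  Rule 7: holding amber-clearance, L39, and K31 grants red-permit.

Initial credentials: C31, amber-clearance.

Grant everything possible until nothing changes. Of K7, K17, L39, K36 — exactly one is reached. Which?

K36

Holding C31 grants K31 (Rule 1).
Holding K31 grants K36 (Rule 5).
L39 would need amber-key and K36 (Rule 4), but amber-key is never granted. K17 would need K31 and K7 (Rule 6), but K7 is never granted. K7 would need amber-key and amber-clearance (Rule 3), but amber-key is never granted.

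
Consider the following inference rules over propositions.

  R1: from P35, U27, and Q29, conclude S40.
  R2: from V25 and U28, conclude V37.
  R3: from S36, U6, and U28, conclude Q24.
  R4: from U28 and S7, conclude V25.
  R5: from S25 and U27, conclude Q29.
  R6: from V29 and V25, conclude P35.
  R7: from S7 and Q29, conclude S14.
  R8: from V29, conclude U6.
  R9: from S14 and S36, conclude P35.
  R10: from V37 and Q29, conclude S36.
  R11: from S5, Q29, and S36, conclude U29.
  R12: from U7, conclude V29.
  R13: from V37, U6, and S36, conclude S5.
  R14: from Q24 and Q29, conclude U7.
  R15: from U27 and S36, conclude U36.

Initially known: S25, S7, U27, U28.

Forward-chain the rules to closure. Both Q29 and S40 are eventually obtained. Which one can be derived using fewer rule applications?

Q29: From S25 and U27, R5 gives Q29. [1 rule application]
S40: S25 and U27 hold, so Q29 follows (R5). From U28 and S7, R4 gives V25. V25 and U28 hold, so V37 follows (R2). S7 and Q29 hold, so S14 follows (R7). V37 and Q29 hold, so S36 follows (R10). From S14 and S36, R9 gives P35. From P35, U27, and Q29, R1 gives S40. [7 rule applications]
Q29 needs fewer.

Q29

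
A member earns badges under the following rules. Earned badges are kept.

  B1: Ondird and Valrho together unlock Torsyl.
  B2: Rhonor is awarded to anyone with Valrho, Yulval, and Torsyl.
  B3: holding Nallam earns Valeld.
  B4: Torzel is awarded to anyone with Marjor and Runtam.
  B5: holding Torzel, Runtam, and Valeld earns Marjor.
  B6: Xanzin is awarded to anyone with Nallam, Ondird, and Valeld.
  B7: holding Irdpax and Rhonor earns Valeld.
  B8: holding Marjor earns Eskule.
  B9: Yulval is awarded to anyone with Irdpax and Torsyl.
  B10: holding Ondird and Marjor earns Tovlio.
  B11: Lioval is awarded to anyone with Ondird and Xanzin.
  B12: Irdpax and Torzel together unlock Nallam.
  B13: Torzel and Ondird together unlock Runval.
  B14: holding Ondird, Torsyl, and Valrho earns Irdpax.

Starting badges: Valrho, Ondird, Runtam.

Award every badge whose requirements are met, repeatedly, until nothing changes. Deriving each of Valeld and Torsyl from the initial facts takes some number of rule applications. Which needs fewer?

Torsyl: With Ondird and Valrho, Torsyl is earned (B1). [1 rule application]
Valeld: With Ondird and Valrho, Torsyl is earned (B1). With Ondird, Torsyl, and Valrho, Irdpax is earned (B14). With Irdpax and Torsyl, Yulval is earned (B9). With Valrho, Yulval, and Torsyl, Rhonor is earned (B2). With Irdpax and Rhonor, Valeld is earned (B7). [5 rule applications]
Torsyl needs fewer.

Torsyl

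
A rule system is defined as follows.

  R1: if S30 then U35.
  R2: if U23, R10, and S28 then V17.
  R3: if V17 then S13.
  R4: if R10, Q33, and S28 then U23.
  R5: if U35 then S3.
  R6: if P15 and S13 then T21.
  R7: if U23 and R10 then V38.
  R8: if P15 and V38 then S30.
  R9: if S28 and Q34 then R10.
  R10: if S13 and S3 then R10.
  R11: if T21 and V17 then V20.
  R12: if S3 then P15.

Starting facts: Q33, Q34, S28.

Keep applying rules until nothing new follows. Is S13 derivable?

Yes

From S28 and Q34, R9 gives R10.
From R10, Q33, and S28, R4 gives U23.
From U23, R10, and S28, R2 gives V17.
From V17, R3 gives S13.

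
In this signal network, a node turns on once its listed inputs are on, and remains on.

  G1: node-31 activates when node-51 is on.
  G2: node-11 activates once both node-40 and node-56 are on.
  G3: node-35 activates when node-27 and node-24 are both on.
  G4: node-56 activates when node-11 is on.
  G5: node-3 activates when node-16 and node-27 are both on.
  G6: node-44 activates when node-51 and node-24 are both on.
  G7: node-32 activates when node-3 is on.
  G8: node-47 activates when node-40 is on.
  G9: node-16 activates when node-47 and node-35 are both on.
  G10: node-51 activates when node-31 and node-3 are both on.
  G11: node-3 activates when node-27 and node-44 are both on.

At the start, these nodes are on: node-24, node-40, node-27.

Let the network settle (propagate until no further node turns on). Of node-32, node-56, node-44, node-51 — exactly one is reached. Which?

node-27 and node-24 are on, so node-35 activates (G3).
G8: node-40 on → node-47 on.
G9: node-47 and node-35 on → node-16 on.
G5: node-16 and node-27 on → node-3 on.
node-3 is on, so node-32 activates (G7).
node-44 would need node-51 and node-24 (G6), but node-51 never turns on. node-51 would need node-31 and node-3 (G10), but node-31 never turns on. node-56 would need node-11 (G4), but node-11 never turns on.

node-32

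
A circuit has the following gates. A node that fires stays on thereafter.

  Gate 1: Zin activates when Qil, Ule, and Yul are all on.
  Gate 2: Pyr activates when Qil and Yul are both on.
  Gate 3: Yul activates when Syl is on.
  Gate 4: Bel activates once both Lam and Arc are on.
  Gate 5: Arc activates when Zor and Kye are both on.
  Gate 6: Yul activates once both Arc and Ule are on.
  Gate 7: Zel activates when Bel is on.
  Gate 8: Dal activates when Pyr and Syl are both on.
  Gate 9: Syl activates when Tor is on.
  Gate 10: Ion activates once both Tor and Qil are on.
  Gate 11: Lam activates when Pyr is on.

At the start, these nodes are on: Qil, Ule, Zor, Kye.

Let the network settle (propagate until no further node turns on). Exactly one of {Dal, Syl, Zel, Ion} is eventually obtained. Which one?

Zor and Kye are on, so Arc activates (Gate 5).
Arc and Ule are on, so Yul activates (Gate 6).
Gate 2: Qil and Yul on → Pyr on.
Pyr is on, so Lam activates (Gate 11).
Gate 4: Lam and Arc on → Bel on.
Gate 7: Bel on → Zel on.
Dal would need Pyr and Syl (Gate 8), but Syl never turns on. Syl would need Tor (Gate 9), but Tor never turns on. Ion would need Tor and Qil (Gate 10), but Tor never turns on.

Zel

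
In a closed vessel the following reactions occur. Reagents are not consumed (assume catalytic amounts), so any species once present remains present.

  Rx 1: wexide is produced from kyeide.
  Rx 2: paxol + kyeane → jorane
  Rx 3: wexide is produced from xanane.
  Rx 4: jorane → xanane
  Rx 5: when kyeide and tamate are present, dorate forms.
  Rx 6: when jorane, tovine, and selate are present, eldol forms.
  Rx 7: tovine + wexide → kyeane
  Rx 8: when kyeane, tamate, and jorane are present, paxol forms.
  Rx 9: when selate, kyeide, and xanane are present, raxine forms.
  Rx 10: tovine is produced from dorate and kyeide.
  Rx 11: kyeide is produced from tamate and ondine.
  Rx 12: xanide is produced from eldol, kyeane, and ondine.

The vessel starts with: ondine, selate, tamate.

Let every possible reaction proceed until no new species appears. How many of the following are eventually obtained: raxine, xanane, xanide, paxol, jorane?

0

raxine would need selate, kyeide, and xanane (Rx 9), but xanane never forms.
xanane would need jorane (Rx 4), but jorane never forms.
xanide would need eldol, kyeane, and ondine (Rx 12), but eldol never forms.
paxol would need kyeane, tamate, and jorane (Rx 8), but jorane never forms.
jorane would need paxol and kyeane (Rx 2), but paxol never forms.
None of the 5 are reached.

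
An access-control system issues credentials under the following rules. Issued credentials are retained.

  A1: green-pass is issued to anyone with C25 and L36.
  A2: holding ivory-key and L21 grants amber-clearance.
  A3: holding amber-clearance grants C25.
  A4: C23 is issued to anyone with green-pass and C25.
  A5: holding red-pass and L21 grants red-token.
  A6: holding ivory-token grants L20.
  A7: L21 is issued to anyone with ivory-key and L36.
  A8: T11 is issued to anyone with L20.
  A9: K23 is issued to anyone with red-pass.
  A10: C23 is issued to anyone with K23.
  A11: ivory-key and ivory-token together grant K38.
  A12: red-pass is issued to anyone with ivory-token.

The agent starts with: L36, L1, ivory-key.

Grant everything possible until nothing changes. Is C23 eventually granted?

Yes

Holding ivory-key and L36 grants L21 (A7).
Holding ivory-key and L21 grants amber-clearance (A2).
Holding amber-clearance grants C25 (A3).
Holding C25 and L36 grants green-pass (A1).
Holding green-pass and C25 grants C23 (A4).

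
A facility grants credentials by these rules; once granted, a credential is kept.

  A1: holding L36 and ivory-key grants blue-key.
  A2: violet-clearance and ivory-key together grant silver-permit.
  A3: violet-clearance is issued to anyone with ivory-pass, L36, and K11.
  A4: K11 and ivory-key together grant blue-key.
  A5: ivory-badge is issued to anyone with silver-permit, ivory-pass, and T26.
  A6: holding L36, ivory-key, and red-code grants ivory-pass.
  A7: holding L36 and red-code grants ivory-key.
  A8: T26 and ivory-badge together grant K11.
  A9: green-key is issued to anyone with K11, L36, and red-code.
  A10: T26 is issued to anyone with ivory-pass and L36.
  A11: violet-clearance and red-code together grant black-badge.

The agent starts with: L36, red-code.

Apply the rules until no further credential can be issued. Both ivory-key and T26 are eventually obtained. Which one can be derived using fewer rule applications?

ivory-key

ivory-key: Holding L36 and red-code grants ivory-key (A7). [1 rule application]
T26: Holding L36 and red-code grants ivory-key (A7). Holding L36, ivory-key, and red-code grants ivory-pass (A6). Holding ivory-pass and L36 grants T26 (A10). [3 rule applications]
ivory-key needs fewer.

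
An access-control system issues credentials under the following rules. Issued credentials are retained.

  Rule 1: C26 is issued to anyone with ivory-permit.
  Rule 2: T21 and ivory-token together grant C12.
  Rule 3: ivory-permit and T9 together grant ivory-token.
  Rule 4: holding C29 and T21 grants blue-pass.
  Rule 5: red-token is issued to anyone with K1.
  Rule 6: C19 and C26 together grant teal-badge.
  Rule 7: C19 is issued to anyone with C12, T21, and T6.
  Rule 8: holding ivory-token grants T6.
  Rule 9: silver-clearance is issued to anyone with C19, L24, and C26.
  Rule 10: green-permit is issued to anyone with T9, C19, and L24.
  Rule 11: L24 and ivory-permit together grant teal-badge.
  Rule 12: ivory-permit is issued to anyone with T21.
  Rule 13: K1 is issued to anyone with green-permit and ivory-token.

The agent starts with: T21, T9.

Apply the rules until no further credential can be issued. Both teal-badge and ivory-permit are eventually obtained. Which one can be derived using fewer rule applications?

ivory-permit: Holding T21 grants ivory-permit (Rule 12). [1 rule application]
teal-badge: Holding T21 grants ivory-permit (Rule 12). Holding ivory-permit grants C26 (Rule 1). Holding ivory-permit and T9 grants ivory-token (Rule 3). Holding T21 and ivory-token grants C12 (Rule 2). Holding ivory-token grants T6 (Rule 8). Holding C12, T21, and T6 grants C19 (Rule 7). Holding C19 and C26 grants teal-badge (Rule 6). [7 rule applications]
ivory-permit needs fewer.

ivory-permit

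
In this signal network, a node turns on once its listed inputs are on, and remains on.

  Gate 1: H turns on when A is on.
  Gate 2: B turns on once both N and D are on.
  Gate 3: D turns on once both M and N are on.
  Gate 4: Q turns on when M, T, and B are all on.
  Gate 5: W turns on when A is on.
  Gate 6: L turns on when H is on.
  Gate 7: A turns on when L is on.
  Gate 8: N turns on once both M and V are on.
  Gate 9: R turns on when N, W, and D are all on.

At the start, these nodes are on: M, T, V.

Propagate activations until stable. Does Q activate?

Yes

Gate 8: M and V on → N on.
Gate 3: M and N on → D on.
N and D are on, so B turns on (Gate 2).
M, T, and B are on, so Q turns on (Gate 4).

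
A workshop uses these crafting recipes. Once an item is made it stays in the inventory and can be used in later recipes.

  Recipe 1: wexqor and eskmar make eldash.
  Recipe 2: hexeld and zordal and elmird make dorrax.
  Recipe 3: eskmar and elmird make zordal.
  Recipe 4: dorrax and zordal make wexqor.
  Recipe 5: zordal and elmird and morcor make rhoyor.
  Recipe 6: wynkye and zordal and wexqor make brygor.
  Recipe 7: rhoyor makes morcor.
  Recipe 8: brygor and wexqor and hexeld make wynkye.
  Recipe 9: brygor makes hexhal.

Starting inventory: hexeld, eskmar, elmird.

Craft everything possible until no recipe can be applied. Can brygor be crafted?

brygor would need wynkye, zordal, and wexqor (Recipe 6), but wynkye is never obtained.

No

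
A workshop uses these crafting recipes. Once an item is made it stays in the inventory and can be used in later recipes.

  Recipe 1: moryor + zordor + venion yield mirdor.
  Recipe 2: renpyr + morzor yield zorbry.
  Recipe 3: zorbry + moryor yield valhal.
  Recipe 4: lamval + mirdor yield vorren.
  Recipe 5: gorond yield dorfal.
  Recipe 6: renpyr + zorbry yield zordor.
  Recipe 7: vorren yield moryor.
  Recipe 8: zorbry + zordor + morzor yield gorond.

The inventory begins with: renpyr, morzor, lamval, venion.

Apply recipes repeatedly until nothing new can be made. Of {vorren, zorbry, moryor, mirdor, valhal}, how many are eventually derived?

1

renpyr + morzor → zorbry (Recipe 2).
vorren would need lamval and mirdor (Recipe 4), but mirdor is never obtained.
zorbry: reached.
moryor would need vorren (Recipe 7), but vorren is never obtained.
mirdor would need moryor, zordor, and venion (Recipe 1), but moryor is never obtained.
valhal would need zorbry and moryor (Recipe 3), but moryor is never obtained.
Reached: zorbry — 1 of the 5.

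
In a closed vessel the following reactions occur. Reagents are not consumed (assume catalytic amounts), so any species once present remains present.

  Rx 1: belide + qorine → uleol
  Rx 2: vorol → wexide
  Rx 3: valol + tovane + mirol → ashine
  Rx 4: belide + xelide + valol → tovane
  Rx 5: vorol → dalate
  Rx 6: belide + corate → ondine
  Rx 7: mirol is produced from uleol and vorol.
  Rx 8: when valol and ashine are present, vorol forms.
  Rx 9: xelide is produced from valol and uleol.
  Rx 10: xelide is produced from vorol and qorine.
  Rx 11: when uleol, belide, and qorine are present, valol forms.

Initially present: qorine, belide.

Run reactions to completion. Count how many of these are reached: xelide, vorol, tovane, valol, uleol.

belide and qorine present → uleol forms (Rx 1).
uleol, belide, and qorine present → valol forms (Rx 11).
valol and uleol present → xelide forms (Rx 9).
belide, xelide, and valol present → tovane forms (Rx 4).
xelide: reached.
vorol would need valol and ashine (Rx 8), but ashine never forms.
tovane: reached.
valol: reached.
uleol: reached.
Reached: xelide, tovane, valol, and uleol — 4 of the 5.

4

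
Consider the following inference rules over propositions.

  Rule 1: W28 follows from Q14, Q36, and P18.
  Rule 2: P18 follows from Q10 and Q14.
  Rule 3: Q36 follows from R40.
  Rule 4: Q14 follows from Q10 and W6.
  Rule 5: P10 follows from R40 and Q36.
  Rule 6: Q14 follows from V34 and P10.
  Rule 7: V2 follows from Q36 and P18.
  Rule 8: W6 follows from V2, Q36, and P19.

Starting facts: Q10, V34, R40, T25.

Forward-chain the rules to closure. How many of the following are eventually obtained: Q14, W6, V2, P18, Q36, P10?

5

R40 holds, so Q36 follows (Rule 3).
From R40 and Q36, Rule 5 gives P10.
From V34 and P10, Rule 6 gives Q14.
Q10 and Q14 hold, so P18 follows (Rule 2).
Q36 and P18 hold, so V2 follows (Rule 7).
Q14: reached.
W6 would need V2, Q36, and P19 (Rule 8), but P19 is never established.
V2: reached.
P18: reached.
Q36: reached.
P10: reached.
Reached: Q14, V2, P18, Q36, and P10 — 5 of the 6.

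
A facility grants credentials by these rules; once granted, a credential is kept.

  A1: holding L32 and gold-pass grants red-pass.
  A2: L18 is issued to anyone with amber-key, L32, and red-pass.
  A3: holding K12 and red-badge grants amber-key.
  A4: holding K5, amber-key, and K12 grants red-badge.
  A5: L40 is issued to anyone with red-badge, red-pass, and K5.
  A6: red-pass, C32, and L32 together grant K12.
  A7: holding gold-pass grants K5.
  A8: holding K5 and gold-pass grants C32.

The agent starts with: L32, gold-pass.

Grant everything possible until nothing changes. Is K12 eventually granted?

Yes

Holding L32 and gold-pass grants red-pass (A1).
Holding gold-pass grants K5 (A7).
Holding K5 and gold-pass grants C32 (A8).
Holding red-pass, C32, and L32 grants K12 (A6).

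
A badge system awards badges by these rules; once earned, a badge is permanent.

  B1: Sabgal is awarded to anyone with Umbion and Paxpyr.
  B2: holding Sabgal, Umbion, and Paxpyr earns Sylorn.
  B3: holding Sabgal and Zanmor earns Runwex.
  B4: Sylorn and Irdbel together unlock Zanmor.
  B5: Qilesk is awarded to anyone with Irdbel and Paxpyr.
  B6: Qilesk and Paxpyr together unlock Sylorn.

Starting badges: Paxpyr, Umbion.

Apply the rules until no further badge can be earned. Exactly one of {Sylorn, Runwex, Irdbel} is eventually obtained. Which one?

Sylorn

With Umbion and Paxpyr, Sabgal is earned (B1).
With Sabgal, Umbion, and Paxpyr, Sylorn is earned (B2).
No rule produces Irdbel, and it is not given. Runwex would need Sabgal and Zanmor (B3), but Zanmor is never earned.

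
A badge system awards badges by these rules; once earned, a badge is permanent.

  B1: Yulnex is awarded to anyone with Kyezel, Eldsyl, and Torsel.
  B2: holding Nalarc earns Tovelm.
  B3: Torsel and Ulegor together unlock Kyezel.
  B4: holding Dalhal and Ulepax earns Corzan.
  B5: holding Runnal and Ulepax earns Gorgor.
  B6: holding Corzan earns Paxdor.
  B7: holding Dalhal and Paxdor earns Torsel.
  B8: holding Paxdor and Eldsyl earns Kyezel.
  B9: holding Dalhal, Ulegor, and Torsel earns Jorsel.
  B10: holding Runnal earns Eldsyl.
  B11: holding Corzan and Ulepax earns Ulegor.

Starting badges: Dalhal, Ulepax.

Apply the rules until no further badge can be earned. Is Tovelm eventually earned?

Tovelm would need Nalarc (B2), but Nalarc is never earned.

No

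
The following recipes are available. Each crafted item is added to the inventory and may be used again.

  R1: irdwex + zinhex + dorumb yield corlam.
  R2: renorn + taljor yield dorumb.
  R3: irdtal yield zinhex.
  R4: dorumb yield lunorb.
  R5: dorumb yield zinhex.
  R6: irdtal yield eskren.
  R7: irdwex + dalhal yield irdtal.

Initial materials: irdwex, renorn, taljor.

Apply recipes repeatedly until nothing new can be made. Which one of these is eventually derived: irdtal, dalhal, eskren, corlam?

renorn + taljor → dorumb (R2).
dorumb → zinhex (R5).
irdwex + zinhex + dorumb → corlam (R1).
No rule produces dalhal, and it is not given. eskren would need irdtal (R6), but irdtal is never obtained. irdtal would need irdwex and dalhal (R7), but dalhal is never obtained.

corlam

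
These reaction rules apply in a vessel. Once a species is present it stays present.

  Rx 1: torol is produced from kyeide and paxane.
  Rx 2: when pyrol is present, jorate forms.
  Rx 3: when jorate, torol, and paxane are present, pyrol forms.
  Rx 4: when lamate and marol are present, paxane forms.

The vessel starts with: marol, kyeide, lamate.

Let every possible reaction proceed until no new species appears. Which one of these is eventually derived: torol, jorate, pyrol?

lamate and marol present → paxane forms (Rx 4).
kyeide and paxane present → torol forms (Rx 1).
pyrol would need jorate, torol, and paxane (Rx 3), but jorate never forms. jorate would need pyrol (Rx 2), but pyrol never forms.

torol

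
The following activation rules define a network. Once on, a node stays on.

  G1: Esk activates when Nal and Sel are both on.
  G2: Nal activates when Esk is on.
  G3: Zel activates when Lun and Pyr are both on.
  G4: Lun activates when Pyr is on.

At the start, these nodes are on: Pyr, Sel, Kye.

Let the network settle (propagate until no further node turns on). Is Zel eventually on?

Yes

Pyr is on, so Lun activates (G4).
G3: Lun and Pyr on → Zel on.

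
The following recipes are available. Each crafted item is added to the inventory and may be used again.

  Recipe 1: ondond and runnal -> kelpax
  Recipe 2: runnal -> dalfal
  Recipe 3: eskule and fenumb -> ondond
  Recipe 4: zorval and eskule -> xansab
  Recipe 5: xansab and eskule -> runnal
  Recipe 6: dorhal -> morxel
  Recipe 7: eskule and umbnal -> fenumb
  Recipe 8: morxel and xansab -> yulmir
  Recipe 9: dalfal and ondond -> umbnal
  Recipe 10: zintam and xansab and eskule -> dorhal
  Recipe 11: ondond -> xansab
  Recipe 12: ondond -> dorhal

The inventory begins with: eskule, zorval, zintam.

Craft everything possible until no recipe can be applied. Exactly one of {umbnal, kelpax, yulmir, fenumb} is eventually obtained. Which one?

Using Recipe 4, zorval and eskule make xansab.
zintam and xansab and eskule -> dorhal (Recipe 10).
dorhal -> morxel (Recipe 6).
morxel and xansab -> yulmir (Recipe 8).
fenumb would need eskule and umbnal (Recipe 7), but umbnal is never obtained. kelpax would need ondond and runnal (Recipe 1), but ondond is never obtained. umbnal would need dalfal and ondond (Recipe 9), but ondond is never obtained.

yulmir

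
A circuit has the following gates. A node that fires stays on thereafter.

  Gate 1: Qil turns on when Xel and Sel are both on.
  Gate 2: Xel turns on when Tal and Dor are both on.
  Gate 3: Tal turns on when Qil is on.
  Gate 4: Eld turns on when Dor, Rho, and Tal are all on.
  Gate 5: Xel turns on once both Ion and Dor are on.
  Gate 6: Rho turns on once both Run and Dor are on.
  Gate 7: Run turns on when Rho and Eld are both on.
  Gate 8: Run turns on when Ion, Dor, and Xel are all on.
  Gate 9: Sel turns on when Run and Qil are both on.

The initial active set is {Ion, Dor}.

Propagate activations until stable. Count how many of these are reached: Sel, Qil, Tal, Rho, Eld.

1

Ion and Dor are on, so Xel turns on (Gate 5).
Gate 8: Ion, Dor, and Xel on → Run on.
Gate 6: Run and Dor on → Rho on.
Sel would need Run and Qil (Gate 9), but Qil never turns on.
Qil would need Xel and Sel (Gate 1), but Sel never turns on.
Tal would need Qil (Gate 3), but Qil never turns on.
Rho: reached.
Eld would need Dor, Rho, and Tal (Gate 4), but Tal never turns on.
Reached: Rho — 1 of the 5.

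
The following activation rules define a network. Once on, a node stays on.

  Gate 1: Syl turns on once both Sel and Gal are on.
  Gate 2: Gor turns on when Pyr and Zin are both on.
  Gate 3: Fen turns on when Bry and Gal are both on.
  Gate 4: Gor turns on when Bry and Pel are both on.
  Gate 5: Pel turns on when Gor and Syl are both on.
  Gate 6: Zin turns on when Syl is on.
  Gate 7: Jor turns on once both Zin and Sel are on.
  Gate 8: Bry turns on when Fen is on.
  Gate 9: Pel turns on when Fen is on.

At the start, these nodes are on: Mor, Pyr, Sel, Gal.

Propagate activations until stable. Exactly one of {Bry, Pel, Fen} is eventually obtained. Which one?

Pel

Sel and Gal are on, so Syl turns on (Gate 1).
Syl is on, so Zin turns on (Gate 6).
Gate 2: Pyr and Zin on → Gor on.
Gor and Syl are on, so Pel turns on (Gate 5).
Fen would need Bry and Gal (Gate 3), but Bry never turns on. Bry would need Fen (Gate 8), but Fen never turns on.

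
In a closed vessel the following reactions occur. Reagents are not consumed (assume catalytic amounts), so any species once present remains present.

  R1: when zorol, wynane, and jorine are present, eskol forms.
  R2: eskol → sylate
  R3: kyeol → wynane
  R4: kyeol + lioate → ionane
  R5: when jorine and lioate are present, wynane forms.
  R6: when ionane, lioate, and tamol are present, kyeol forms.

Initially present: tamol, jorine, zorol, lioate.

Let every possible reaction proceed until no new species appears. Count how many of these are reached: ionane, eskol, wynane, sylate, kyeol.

jorine and lioate present → wynane forms (R5).
zorol, wynane, and jorine present → eskol forms (R1).
eskol present → sylate forms (R2).
ionane would need kyeol and lioate (R4), but kyeol never forms.
eskol: reached.
wynane: reached.
sylate: reached.
kyeol would need ionane, lioate, and tamol (R6), but ionane never forms.
Reached: eskol, wynane, and sylate — 3 of the 5.

3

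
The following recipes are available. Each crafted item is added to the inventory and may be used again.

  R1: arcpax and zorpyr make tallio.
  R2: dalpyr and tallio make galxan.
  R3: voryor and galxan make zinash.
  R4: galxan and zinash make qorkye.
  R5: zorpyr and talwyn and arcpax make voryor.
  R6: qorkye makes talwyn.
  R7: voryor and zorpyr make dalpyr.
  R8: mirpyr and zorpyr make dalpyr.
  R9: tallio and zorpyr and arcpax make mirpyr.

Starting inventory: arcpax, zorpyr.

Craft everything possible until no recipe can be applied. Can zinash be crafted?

zinash would need voryor and galxan (R3), but voryor is never obtained.

No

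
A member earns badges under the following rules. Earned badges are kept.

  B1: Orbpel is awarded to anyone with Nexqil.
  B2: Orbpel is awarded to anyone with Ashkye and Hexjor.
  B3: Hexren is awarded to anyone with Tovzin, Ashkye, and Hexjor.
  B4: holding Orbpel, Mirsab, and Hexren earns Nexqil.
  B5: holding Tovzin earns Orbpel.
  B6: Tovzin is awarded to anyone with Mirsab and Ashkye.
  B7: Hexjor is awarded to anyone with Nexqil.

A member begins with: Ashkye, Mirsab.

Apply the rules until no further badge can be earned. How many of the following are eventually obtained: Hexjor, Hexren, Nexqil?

Hexjor would need Nexqil (B7), but Nexqil is never earned.
Hexren would need Tovzin, Ashkye, and Hexjor (B3), but Hexjor is never earned.
Nexqil would need Orbpel, Mirsab, and Hexren (B4), but Hexren is never earned.
None of the 3 are reached.

0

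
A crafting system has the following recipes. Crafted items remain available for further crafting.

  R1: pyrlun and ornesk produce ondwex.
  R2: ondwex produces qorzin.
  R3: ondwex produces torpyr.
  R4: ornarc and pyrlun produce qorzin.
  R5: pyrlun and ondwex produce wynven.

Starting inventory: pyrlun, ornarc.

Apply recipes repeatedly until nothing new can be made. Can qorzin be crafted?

Yes

Using R4, ornarc and pyrlun make qorzin.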